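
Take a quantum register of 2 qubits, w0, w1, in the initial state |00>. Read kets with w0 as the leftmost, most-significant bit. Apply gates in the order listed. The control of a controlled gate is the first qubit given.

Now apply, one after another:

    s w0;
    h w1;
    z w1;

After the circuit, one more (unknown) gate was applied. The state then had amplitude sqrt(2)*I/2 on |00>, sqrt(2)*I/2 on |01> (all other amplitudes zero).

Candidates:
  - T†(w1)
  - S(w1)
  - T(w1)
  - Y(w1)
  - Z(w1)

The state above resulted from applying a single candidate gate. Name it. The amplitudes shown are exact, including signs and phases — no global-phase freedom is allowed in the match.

The unique candidate consistent with the amplitudes is Y(w1).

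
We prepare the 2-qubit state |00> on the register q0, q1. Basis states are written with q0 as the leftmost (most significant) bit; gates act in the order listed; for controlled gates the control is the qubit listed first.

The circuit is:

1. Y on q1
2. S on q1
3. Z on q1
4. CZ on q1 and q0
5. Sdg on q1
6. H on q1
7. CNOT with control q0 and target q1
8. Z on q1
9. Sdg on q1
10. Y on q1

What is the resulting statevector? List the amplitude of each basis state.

The final amplitudes are sqrt(2)*I/2 on |00>, sqrt(2)/2 on |01>, 0 on |10>, 0 on |11>.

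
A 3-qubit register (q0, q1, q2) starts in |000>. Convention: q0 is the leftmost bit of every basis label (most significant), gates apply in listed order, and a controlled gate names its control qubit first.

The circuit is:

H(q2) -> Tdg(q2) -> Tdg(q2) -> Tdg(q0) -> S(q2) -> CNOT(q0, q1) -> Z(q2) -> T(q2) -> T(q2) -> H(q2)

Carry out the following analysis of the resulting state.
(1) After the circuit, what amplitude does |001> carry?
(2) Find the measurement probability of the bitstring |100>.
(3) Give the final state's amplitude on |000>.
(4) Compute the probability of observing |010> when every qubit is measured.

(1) |001> carries amplitude 1/2 + I/2 in the final state.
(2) A full measurement returns |100> with probability 0.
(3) The final state's coefficient on |000> equals 1/2 - I/2.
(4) The probability of measuring |010> is 0.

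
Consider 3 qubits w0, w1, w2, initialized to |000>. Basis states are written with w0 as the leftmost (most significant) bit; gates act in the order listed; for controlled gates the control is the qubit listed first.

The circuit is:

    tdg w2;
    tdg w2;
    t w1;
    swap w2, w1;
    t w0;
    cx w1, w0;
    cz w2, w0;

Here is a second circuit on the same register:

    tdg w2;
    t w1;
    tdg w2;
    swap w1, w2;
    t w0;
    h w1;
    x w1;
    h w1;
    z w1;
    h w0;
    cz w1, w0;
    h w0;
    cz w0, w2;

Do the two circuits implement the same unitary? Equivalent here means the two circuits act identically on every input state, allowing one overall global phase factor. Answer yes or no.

Yes: on every input state the two circuits agree up to one overall phase factor.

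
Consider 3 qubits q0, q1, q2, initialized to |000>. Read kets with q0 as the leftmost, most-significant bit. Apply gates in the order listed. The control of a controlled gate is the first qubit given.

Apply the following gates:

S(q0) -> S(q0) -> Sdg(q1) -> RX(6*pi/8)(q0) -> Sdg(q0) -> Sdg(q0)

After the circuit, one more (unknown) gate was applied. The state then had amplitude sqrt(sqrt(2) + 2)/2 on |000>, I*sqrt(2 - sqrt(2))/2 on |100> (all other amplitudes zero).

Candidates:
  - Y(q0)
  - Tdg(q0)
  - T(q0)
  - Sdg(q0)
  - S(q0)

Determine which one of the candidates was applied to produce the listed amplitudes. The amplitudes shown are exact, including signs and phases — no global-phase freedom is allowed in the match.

It was Y(q0) that produced the state shown.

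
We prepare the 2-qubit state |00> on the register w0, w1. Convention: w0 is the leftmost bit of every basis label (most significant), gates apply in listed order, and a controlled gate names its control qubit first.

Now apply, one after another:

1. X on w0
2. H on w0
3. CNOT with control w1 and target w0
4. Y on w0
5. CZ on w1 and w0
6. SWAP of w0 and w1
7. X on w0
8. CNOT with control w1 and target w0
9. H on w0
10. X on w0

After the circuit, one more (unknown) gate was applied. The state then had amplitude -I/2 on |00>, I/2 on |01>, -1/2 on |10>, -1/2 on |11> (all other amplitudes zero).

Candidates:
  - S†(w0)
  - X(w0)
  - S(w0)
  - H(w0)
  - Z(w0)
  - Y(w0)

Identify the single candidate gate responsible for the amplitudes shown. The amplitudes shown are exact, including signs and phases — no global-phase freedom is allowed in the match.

The applied gate was S(w0).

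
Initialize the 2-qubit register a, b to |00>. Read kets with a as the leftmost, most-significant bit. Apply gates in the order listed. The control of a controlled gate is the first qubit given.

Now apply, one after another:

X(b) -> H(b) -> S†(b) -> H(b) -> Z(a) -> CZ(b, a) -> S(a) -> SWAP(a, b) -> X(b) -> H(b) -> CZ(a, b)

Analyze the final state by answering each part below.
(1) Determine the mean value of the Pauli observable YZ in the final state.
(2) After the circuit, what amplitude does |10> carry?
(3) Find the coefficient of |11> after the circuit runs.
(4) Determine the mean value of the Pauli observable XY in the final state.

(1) The observable YZ averages to -1.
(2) The final state's coefficient on |10> equals sqrt(2)*(1 - I)/4.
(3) |11> carries amplitude sqrt(2)*(1 - I)/4 in the final state.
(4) The expectation value of XY is -1.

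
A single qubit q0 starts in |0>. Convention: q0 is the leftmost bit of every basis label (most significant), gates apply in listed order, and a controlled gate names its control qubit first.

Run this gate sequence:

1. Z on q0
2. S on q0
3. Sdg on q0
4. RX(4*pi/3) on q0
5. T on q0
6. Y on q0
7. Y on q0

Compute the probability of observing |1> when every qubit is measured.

The probability of measuring |1> is 3/4.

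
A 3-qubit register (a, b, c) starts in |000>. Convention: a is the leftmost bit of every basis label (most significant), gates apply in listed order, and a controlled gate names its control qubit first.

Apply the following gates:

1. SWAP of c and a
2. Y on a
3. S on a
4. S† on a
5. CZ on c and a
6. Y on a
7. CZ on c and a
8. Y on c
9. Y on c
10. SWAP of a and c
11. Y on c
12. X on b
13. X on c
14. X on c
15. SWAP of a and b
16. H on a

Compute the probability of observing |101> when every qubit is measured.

The probability of measuring |101> is 1/2.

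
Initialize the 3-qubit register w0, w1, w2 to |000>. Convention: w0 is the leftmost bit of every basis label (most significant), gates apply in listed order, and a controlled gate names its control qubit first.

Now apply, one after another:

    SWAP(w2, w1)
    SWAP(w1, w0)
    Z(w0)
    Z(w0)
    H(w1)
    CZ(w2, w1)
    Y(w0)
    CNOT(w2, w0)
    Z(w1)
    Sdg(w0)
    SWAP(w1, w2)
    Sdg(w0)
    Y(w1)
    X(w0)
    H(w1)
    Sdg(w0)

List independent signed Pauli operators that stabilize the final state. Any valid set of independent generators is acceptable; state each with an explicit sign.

The final state is stabilized by the group generated by -IXI, -IIX, +ZII; other independent generating sets are equally valid.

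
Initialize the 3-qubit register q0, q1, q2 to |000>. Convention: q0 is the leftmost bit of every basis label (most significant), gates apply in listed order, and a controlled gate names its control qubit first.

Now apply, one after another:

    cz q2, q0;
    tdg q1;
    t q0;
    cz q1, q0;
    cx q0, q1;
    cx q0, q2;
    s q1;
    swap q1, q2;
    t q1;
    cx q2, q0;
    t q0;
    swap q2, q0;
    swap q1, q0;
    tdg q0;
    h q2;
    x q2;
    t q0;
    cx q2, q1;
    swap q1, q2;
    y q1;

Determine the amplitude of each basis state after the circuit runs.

After the circuit, the state carries amplitude -sqrt(2)*I/2 on |001>, sqrt(2)*I/2 on |010>, and 0 on every other basis state.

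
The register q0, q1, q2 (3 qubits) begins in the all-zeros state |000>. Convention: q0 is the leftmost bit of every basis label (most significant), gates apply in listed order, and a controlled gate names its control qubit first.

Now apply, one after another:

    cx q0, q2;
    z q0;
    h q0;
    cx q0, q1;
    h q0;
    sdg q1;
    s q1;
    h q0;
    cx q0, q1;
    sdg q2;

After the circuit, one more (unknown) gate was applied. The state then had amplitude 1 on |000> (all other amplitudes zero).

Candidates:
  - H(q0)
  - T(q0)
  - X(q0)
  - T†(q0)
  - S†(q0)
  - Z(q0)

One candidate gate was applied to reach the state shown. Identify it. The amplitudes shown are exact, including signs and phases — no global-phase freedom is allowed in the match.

The unique candidate consistent with the amplitudes is H(q0). Key observation: steps 4-9 multiply out to the identity, so the circuit reduces to the remaining gates.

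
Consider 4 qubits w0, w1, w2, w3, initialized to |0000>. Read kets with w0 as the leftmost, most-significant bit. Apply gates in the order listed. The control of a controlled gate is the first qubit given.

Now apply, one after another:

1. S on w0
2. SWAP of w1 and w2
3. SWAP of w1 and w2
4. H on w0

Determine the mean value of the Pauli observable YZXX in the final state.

The expectation value of YZXX is 0. Key observation: gates 2-3 undo each other exactly, leaving only the rest of the circuit to track.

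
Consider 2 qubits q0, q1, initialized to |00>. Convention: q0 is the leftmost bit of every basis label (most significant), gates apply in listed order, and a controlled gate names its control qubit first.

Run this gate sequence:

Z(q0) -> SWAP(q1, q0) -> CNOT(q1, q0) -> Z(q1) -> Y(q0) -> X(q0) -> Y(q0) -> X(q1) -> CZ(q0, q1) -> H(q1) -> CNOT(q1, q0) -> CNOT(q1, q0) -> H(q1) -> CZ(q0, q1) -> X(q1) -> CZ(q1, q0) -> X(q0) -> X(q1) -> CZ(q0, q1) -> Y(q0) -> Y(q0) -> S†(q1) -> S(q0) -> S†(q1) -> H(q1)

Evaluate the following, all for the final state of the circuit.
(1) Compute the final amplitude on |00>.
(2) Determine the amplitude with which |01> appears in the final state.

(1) The final state's coefficient on |00> equals sqrt(2)/2. Key observation: gates 8-15 undo each other exactly, leaving only the rest of the circuit to track.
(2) |01> carries amplitude -sqrt(2)/2 in the final state.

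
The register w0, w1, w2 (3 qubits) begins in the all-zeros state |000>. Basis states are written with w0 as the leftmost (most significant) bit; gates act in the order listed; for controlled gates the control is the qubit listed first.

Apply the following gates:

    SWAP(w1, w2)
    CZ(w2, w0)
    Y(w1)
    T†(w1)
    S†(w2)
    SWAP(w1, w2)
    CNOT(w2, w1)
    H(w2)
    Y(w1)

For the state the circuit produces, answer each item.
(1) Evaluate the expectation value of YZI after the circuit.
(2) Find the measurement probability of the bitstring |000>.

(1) The expectation value of YZI is 0.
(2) Outcome |000> occurs with probability 1/2.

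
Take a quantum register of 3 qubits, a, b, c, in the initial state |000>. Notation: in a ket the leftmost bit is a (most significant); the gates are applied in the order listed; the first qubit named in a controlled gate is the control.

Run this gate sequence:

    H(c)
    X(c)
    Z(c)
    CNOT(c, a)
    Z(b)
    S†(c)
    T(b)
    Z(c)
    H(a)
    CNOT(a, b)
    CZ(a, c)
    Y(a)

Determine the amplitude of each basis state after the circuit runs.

The final amplitudes are 0 on |000>, 0 on |001>, -I/2 on |010>, -1/2 on |011>, I/2 on |100>, 1/2 on |101>, 0 on |110>, 0 on |111>.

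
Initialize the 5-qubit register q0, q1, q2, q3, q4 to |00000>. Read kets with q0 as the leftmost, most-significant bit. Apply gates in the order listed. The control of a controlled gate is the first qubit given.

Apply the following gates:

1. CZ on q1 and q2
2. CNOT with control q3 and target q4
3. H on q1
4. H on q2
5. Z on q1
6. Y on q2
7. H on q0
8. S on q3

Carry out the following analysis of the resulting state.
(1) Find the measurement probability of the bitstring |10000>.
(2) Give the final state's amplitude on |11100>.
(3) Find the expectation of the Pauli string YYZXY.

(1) A full measurement returns |10000> with probability 1/8.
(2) The amplitude on |11100> is -sqrt(2)*I/4.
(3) The observable YYZXY averages to 0.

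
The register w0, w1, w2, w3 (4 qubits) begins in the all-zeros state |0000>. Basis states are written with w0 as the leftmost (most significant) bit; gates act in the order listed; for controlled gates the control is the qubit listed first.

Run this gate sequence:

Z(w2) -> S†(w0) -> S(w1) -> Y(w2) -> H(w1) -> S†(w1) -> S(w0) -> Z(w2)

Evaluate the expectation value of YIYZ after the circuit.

In the final state, YIYZ has expectation 0.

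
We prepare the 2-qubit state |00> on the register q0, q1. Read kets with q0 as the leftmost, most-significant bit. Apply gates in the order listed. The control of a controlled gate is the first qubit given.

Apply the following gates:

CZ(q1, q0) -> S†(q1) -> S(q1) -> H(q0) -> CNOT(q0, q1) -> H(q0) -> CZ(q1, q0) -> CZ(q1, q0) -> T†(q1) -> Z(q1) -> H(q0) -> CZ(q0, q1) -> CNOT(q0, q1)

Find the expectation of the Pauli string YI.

The observable YI averages to -sqrt(2)/2.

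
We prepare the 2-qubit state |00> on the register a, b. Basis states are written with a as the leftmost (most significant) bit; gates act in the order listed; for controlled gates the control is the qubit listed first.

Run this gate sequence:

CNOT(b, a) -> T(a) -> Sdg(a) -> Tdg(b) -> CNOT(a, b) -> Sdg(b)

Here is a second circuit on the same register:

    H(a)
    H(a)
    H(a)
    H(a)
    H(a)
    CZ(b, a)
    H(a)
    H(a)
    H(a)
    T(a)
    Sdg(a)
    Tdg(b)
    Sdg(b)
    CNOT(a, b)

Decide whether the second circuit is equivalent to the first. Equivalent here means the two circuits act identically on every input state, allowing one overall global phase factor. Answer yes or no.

No — the two circuits implement different unitaries, even allowing a global phase.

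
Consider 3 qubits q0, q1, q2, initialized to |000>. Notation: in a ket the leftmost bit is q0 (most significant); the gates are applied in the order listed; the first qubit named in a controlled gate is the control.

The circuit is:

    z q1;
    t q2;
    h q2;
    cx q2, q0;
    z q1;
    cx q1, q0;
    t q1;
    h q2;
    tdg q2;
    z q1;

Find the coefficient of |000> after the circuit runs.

|000> carries amplitude 1/2 in the final state.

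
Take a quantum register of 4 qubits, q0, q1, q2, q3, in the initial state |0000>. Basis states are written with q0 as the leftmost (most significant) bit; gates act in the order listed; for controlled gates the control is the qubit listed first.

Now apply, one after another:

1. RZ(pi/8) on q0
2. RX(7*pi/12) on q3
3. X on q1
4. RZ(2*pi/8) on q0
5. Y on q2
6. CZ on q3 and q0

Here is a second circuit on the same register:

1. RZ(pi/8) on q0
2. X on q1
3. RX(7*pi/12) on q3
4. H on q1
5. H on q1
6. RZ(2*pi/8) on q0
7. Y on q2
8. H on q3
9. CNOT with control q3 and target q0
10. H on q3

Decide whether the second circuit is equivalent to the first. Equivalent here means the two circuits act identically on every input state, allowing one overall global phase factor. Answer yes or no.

No — the two circuits implement different unitaries, even allowing a global phase.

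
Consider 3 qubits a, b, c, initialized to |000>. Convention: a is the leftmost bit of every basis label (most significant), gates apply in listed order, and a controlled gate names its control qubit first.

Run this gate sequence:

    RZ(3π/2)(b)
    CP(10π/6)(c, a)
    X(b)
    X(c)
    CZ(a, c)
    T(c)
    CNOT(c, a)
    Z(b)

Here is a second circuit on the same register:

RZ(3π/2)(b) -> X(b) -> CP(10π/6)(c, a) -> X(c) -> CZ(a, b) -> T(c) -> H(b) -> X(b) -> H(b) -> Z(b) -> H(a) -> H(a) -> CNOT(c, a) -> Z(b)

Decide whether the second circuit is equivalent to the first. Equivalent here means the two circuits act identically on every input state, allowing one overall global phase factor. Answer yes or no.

No — the two circuits implement different unitaries, even allowing a global phase.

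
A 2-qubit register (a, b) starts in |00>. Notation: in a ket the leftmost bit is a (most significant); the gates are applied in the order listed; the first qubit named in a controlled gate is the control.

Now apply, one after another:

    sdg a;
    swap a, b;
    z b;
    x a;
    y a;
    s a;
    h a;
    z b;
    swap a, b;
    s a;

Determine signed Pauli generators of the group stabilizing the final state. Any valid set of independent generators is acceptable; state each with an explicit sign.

The final state is stabilized by the group generated by +IX, +ZI; other independent generating sets are equally valid.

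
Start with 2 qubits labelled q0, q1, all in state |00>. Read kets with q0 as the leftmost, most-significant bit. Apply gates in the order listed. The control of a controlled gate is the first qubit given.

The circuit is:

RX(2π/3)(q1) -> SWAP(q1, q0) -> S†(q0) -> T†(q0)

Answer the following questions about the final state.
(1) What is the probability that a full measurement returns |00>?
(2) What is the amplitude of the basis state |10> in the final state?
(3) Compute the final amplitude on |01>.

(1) Outcome |00> occurs with probability 1/4.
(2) |10> carries amplitude sqrt(3)*exp(3*I*pi/4)/2 in the final state.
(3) The final state's coefficient on |01> equals 0.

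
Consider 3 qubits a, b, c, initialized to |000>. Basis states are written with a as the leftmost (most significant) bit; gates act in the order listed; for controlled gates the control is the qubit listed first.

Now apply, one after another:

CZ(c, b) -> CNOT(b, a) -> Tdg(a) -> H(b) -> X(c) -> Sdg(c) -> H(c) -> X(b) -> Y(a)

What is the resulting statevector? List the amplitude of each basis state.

The resulting statevector has amplitude 0 on |000>, 0 on |001>, 0 on |010>, 0 on |011>, 1/2 on |100>, -1/2 on |101>, 1/2 on |110>, -1/2 on |111>.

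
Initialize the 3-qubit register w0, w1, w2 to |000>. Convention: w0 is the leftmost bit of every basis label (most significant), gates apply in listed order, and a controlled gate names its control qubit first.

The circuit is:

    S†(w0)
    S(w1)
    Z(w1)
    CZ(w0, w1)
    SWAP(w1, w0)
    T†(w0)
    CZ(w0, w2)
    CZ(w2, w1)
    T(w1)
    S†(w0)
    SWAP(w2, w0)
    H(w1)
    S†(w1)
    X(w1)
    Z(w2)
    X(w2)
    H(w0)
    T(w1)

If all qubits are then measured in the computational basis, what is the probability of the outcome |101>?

Outcome |101> occurs with probability 1/4.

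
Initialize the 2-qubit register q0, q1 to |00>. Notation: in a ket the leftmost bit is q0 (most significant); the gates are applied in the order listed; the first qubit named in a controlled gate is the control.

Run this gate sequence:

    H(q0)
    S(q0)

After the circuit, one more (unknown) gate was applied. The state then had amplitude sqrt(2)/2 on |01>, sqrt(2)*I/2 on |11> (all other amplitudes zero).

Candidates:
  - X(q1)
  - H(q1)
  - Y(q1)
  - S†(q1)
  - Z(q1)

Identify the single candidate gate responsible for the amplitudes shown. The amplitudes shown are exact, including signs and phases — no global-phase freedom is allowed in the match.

It was X(q1) that produced the state shown.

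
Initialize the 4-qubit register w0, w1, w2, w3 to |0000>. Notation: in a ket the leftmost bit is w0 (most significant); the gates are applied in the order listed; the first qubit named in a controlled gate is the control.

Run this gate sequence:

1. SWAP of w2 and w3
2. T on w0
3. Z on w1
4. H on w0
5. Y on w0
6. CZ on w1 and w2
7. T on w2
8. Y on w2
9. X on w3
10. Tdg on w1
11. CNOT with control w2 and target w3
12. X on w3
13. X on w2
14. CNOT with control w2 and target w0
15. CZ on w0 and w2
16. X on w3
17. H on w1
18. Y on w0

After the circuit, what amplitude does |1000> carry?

|1000> carries amplitude I/2 in the final state.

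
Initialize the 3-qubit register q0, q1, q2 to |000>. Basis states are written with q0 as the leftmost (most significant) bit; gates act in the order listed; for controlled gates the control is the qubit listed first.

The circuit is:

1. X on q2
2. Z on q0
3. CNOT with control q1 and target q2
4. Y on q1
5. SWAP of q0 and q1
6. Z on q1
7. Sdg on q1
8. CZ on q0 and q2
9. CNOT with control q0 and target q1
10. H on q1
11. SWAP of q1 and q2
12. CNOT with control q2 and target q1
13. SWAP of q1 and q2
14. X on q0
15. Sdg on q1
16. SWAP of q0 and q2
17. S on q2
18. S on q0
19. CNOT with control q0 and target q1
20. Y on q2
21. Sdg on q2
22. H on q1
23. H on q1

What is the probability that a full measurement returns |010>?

The probability of measuring |010> is 0.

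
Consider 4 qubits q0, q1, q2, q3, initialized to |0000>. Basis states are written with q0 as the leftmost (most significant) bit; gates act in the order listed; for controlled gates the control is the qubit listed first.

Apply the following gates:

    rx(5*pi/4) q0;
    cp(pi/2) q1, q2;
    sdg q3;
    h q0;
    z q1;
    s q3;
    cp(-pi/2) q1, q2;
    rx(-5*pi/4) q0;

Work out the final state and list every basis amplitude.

The resulting statevector has amplitude -1/2 on |0000>, sqrt(2)/2 - I/2 on |1000>, and 0 on every other basis state.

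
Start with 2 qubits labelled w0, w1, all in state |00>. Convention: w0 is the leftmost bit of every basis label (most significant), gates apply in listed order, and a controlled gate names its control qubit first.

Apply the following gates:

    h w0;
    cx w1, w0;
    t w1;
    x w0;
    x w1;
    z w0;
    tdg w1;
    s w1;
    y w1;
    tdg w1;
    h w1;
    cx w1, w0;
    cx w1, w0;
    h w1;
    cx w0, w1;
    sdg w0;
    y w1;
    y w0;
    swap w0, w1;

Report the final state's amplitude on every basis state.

The resulting statevector has amplitude -sqrt(2)*exp(I*pi/4)/2 on |00>, 0 on |01>, 0 on |10>, sqrt(2)*exp(3*I*pi/4)/2 on |11>.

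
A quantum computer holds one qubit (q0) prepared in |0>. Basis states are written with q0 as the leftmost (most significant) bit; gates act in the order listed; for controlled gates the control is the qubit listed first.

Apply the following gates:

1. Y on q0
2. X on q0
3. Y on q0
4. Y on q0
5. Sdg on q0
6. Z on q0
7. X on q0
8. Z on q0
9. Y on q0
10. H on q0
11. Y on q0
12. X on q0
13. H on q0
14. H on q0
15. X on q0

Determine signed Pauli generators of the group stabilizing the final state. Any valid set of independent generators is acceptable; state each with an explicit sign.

The stabilizer group can be generated by -X, among other valid generating sets.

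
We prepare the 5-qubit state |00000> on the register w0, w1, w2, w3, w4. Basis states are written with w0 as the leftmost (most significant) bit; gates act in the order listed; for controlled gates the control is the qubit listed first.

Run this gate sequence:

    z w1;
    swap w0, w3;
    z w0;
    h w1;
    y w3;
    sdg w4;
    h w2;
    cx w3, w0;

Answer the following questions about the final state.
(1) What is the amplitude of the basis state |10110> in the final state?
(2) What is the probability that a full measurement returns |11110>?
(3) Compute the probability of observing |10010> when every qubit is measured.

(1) |10110> carries amplitude I/2 in the final state.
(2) A full measurement returns |11110> with probability 1/4.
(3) Outcome |10010> occurs with probability 1/4.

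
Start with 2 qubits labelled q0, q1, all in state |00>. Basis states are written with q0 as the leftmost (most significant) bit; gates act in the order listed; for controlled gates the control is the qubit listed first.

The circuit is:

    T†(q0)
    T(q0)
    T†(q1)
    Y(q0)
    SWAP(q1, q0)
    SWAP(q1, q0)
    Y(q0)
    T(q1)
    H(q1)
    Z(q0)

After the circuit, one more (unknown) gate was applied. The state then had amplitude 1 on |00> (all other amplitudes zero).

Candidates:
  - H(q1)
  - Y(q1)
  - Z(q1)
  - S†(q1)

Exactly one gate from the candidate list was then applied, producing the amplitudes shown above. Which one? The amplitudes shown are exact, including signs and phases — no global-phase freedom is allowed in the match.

The applied gate was H(q1).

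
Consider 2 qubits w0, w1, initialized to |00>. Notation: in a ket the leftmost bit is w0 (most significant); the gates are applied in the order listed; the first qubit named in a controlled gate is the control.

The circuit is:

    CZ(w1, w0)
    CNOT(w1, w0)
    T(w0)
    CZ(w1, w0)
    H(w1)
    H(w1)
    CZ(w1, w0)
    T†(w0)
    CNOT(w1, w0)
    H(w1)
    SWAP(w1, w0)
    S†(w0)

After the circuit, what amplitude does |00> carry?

The amplitude on |00> is sqrt(2)/2.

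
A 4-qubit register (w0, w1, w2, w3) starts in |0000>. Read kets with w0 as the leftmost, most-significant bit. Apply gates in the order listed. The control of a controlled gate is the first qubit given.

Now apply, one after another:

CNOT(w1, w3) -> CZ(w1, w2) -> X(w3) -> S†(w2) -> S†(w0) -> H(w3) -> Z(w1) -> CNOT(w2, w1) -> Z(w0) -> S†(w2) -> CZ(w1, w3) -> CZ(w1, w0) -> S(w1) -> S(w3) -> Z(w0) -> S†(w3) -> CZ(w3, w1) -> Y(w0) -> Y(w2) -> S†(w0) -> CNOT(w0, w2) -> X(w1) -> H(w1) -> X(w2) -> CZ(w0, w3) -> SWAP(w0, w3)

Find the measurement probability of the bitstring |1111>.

A full measurement returns |1111> with probability 1/4.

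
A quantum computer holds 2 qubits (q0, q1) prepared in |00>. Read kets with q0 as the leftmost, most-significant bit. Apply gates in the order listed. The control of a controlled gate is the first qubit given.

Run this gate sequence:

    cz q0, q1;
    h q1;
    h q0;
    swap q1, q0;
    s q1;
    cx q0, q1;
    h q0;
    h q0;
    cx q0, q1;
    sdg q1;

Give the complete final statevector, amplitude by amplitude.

The resulting statevector has amplitude 1/2 on |00>, 1/2 on |01>, 1/2 on |10>, 1/2 on |11>. Key observation: the block from step 5 through step 10 cancels to the identity and can be dropped.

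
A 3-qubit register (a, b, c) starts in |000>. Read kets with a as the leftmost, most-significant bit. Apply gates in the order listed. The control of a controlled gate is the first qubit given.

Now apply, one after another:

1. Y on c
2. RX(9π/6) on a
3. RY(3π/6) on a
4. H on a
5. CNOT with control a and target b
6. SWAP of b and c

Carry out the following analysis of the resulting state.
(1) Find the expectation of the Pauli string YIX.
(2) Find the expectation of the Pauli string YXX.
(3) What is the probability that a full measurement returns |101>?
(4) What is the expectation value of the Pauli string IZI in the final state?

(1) In the final state, YIX has expectation -1.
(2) The expectation value of YXX is 0.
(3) The probability of measuring |101> is 0.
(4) In the final state, IZI has expectation -1.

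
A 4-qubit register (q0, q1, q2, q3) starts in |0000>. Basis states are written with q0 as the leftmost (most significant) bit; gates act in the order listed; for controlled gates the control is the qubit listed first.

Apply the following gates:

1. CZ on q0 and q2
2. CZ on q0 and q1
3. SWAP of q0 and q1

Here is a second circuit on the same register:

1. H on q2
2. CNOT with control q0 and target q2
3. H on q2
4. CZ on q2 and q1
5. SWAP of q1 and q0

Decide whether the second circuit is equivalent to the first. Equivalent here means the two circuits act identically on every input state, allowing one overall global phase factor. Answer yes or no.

No: there is an input state on which the two circuits produce genuinely different outputs (not merely differing by a phase).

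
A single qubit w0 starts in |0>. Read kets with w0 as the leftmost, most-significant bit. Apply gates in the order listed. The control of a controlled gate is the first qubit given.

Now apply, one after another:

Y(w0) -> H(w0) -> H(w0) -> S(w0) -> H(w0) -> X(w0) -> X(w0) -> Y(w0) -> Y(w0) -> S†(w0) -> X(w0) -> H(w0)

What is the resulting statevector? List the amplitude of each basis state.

The final amplitudes are -1/2 - I/2 on |0>, 1/2 - I/2 on |1>.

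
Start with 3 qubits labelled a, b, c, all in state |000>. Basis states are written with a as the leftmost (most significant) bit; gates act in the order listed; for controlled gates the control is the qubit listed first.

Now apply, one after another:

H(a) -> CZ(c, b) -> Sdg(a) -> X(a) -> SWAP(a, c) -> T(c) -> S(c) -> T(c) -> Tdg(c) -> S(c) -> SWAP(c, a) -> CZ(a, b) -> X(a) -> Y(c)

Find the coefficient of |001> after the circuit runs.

The amplitude on |001> is -sqrt(2)*exp(3*I*pi/4)/2.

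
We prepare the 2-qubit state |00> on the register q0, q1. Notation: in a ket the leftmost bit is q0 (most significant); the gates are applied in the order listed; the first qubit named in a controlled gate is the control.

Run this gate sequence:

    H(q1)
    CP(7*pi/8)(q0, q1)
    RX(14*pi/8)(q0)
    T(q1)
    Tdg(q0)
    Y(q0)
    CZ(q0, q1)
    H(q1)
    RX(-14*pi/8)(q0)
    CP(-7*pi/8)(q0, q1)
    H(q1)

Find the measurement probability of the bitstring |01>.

A full measurement returns |01> with probability 1/8 - sqrt(2)/16.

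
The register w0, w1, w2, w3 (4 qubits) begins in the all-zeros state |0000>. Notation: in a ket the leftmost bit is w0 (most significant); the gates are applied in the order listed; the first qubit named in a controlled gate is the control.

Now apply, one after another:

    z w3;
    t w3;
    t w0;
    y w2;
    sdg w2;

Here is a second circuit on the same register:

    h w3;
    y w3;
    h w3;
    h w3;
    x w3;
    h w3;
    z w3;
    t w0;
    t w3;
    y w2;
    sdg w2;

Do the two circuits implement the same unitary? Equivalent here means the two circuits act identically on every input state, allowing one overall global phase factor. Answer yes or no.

No: there is an input state on which the two circuits produce genuinely different outputs (not merely differing by a phase).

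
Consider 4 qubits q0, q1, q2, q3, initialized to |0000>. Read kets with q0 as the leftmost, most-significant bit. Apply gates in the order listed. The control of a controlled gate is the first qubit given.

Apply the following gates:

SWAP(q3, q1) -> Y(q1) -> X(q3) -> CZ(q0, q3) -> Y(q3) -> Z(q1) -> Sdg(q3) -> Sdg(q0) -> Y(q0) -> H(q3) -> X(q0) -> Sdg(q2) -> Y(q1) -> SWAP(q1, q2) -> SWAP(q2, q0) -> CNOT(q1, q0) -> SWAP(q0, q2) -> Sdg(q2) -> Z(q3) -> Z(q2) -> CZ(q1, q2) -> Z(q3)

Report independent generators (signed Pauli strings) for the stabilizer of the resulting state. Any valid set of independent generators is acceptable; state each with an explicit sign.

The final state is stabilized by the group generated by +IIIX, +ZIII, +IZII, +IIZI; other independent generating sets are equally valid.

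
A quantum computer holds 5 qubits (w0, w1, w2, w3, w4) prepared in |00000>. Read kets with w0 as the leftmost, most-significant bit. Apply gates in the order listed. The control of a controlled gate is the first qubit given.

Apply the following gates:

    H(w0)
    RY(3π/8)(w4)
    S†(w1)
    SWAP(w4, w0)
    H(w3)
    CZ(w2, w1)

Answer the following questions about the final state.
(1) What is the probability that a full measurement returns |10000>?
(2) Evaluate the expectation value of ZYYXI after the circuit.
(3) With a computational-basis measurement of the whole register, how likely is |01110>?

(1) A full measurement returns |10000> with probability 1/8 - sqrt(2 - sqrt(2))/16.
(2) The observable ZYYXI averages to 0.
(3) The probability of measuring |01110> is 0.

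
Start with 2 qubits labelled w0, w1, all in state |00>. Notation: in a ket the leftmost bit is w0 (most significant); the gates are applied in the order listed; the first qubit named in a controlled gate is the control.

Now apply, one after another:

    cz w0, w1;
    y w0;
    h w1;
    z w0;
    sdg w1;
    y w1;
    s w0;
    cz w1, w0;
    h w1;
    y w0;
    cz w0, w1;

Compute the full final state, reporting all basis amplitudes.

After the circuit, the state carries amplitude -1/2 + I/2 on |00>, 1/2 + I/2 on |01>, 0 on |10>, 0 on |11>.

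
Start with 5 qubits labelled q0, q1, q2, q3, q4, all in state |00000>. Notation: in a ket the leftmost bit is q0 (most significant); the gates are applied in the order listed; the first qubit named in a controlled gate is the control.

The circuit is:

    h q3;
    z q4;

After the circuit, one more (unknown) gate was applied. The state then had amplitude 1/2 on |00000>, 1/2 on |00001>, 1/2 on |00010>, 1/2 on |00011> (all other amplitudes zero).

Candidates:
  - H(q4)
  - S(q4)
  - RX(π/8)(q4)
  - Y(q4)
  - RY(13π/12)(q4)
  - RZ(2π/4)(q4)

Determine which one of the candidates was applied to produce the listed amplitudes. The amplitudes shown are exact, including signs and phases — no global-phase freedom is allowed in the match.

The applied gate was H(q4).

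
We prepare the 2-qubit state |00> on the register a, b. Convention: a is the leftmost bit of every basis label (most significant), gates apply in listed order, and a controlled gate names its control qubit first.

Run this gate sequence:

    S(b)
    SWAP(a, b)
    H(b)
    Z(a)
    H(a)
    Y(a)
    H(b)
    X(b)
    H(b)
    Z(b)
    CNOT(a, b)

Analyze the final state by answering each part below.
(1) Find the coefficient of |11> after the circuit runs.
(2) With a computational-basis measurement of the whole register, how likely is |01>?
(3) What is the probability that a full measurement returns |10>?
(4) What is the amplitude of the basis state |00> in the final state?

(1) The final state's coefficient on |11> equals I/2.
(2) Outcome |01> occurs with probability 1/4.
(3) Outcome |10> occurs with probability 1/4.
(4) The amplitude on |00> is -I/2.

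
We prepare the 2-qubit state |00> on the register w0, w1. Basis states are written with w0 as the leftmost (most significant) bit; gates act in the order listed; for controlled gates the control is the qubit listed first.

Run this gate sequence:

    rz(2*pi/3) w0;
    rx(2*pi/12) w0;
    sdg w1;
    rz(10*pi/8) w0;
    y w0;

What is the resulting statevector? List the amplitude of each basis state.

The final amplitudes are (-sqrt(6) + sqrt(2))*exp(7*I*pi/24)/4 on |00>, 0 on |01>, (-sqrt(6) - sqrt(2))*exp(13*I*pi/24)/4 on |10>, 0 on |11>.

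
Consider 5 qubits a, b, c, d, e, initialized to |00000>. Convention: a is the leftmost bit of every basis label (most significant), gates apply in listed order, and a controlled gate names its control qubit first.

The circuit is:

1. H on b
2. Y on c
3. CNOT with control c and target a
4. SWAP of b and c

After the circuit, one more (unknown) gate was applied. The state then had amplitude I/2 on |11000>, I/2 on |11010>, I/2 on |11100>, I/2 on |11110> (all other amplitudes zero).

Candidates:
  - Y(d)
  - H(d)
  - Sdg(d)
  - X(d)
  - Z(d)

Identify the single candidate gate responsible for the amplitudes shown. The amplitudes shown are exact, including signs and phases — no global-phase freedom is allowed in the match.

The applied gate was H(d).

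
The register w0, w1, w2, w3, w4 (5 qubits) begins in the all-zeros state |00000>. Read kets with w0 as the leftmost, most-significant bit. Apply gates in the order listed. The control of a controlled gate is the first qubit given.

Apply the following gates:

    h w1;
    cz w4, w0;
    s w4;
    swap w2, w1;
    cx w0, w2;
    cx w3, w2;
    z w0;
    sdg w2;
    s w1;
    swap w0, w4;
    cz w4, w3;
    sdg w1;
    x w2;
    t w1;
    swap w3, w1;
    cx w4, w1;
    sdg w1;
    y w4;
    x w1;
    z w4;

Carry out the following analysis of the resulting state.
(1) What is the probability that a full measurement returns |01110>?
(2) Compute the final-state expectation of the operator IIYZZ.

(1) Outcome |01110> occurs with probability 0.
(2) The expectation value of IIYZZ is -1.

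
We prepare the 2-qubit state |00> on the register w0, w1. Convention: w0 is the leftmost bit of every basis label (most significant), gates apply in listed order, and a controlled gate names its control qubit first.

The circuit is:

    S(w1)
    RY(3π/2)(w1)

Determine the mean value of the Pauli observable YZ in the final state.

The observable YZ averages to 0.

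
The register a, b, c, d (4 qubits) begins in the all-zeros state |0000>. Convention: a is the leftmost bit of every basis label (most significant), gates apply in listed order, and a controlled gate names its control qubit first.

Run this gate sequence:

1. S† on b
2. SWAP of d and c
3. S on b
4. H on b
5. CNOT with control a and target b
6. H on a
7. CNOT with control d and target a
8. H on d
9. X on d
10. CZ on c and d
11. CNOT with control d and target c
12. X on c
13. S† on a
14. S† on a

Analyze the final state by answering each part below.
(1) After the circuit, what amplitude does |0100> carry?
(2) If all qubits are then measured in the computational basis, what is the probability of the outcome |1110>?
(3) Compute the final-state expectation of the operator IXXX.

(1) The final state's coefficient on |0100> equals 0.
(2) The probability of measuring |1110> is 1/8.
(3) The observable IXXX averages to 1.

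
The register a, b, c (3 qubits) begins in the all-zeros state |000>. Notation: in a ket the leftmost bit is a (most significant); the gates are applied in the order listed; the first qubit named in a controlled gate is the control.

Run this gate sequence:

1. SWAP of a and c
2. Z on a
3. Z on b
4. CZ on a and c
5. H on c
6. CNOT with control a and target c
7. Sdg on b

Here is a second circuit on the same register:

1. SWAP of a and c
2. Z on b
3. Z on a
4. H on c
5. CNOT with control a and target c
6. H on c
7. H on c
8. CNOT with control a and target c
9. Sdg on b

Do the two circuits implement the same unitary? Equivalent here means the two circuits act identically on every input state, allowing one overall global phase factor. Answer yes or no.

Yes — the two circuits implement the same unitary up to a global phase.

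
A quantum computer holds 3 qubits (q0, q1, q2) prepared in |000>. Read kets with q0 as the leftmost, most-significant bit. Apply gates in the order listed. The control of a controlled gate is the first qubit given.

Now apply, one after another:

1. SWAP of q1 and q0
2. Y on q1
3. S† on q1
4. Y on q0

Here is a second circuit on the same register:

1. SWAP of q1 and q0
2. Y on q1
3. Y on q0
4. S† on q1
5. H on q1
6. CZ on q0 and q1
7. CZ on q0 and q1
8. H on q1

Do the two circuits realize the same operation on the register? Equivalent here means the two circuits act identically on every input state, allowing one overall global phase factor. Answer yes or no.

Yes: on every input state the two circuits agree up to one overall phase factor.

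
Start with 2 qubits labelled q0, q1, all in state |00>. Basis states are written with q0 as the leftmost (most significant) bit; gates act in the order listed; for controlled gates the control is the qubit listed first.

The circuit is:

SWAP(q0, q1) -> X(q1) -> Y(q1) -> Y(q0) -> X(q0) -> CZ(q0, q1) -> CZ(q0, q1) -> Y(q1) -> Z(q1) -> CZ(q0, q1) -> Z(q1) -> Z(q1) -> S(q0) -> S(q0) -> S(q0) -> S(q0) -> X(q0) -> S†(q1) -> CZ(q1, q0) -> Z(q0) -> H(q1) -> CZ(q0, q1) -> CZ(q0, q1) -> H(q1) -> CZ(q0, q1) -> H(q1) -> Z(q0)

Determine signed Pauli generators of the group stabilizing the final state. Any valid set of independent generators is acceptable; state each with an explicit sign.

The stabilizer group can be generated by -IX, -ZI, among other valid generating sets.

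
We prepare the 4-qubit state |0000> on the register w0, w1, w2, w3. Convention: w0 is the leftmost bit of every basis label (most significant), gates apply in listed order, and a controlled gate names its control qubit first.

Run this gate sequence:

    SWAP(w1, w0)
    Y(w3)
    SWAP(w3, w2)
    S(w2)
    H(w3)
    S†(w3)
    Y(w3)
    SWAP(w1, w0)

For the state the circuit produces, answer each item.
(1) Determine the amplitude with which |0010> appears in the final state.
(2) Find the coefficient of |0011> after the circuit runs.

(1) The amplitude on |0010> is sqrt(2)/2.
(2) |0011> carries amplitude -sqrt(2)*I/2 in the final state.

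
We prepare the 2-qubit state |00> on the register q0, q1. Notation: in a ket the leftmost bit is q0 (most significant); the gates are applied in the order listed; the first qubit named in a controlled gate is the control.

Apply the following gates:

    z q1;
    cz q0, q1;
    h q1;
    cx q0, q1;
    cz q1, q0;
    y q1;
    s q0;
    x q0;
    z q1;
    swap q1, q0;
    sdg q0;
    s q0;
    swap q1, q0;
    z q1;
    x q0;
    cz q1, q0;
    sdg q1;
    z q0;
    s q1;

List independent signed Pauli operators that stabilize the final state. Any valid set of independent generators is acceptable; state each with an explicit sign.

One valid set of independent stabilizer generators is -IX, +ZI (any independent generating set of the same group is equally correct). Key observation: steps 8-15 multiply out to the identity, so the circuit reduces to the remaining gates.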